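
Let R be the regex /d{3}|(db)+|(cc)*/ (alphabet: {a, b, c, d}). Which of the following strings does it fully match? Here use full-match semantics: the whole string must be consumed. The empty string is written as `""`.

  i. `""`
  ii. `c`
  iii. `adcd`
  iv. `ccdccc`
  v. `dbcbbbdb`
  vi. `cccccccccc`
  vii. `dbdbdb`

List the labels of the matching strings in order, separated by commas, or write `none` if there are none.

i, vi, vii

i → match
ii → no match
iii → no match
iv → no match
v → no match
vi → match
vii → match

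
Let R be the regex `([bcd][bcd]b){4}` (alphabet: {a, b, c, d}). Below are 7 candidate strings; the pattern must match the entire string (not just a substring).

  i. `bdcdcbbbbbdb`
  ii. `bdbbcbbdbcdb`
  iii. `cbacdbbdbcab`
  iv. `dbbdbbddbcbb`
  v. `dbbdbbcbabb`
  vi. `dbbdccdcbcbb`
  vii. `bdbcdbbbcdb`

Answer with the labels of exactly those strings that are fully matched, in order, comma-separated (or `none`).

ii, iv

i → no match
ii → match
iii → no match
iv → match
v → no match
vi → no match
vii → no match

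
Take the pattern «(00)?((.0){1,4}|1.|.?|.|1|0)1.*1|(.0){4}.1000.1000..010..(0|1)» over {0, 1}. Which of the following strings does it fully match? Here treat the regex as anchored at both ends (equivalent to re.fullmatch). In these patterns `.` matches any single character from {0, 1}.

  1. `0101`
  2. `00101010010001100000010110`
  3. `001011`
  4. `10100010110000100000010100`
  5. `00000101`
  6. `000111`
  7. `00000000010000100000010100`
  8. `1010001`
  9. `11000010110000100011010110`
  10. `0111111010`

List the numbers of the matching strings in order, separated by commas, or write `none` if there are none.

1 → match
2 → match
3 → match
4 → match
5 → no match
6 → match
7 → match
8 → match
9 → no match
10 → no match

1, 2, 3, 4, 6, 7, 8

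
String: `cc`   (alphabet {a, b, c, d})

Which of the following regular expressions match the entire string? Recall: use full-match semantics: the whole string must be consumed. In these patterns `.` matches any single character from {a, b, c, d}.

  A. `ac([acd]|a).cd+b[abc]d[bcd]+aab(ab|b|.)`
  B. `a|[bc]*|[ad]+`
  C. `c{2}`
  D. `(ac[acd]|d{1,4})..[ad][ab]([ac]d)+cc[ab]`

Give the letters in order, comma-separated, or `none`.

B, C

A → no match — must start with `ac`
B → match
C → match
D → no match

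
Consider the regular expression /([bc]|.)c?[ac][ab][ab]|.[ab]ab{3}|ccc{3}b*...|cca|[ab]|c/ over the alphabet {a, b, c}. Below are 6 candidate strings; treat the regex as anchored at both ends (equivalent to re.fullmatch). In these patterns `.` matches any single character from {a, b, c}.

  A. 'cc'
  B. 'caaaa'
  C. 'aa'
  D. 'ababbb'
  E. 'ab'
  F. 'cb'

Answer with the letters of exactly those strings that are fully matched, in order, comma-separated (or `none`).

A → no match
B → no match
C → no match
D → match
E → no match
F → no match

D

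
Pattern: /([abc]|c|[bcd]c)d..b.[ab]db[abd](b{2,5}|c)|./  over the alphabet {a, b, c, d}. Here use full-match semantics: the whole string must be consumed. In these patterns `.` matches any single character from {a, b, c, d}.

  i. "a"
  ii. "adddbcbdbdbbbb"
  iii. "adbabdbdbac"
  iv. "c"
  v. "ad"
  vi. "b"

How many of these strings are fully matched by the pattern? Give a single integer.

5

i → match
ii → match
iii → match
iv → match
v → no match
vi → match
Total matched: 5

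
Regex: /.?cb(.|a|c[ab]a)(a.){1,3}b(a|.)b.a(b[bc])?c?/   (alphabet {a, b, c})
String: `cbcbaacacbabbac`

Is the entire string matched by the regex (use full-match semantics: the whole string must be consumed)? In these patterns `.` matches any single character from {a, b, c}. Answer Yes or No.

Yes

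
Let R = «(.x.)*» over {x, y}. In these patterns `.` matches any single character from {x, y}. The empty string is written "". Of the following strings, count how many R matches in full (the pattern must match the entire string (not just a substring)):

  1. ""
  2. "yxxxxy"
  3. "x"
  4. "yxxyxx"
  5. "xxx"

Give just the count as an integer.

1 → match
2 → match
3 → no match
4 → match
5 → match
Total matched: 4

4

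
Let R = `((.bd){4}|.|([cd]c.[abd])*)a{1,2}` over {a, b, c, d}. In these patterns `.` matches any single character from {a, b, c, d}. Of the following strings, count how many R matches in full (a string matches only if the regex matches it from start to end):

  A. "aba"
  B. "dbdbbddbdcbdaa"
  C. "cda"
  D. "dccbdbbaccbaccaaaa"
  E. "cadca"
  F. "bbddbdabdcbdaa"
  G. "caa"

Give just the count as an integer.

3

A → no match
B → match
C → no match
D → no match
E → no match
F → match
G → match
Total matched: 3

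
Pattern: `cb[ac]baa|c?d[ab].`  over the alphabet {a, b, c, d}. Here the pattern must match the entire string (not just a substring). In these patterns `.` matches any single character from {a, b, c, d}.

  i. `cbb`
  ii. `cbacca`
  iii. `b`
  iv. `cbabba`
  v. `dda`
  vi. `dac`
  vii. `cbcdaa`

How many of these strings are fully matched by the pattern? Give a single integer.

1

i → no match
ii → no match
iii → no match
iv → no match
v → no match
vi → match
vii → no match
Total matched: 1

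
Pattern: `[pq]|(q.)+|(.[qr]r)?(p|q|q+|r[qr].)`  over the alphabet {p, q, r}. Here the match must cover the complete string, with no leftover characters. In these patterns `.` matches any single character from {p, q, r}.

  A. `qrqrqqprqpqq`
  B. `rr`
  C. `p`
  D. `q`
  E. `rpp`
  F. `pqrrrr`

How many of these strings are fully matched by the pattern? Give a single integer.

A. `qrqrqqprqpqq` → no match
B. `rr` → no match
C. `p` → match
D. `q` → match
E. `rpp` → no match
F. `pqrrrr` → match
Total matched: 3

3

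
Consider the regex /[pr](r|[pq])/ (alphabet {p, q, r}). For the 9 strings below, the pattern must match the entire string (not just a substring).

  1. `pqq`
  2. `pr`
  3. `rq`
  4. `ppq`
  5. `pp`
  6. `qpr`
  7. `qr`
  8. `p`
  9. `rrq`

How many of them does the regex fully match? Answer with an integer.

3

1 → no match
2 → match
3 → match
4 → no match
5 → match
6 → no match
7 → no match
8 → no match
9 → no match
Total matched: 3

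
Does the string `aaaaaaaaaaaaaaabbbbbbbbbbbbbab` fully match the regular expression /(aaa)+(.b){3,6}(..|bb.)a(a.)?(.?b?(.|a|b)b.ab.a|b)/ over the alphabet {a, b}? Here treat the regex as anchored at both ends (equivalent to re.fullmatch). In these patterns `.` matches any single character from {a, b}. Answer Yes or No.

Yes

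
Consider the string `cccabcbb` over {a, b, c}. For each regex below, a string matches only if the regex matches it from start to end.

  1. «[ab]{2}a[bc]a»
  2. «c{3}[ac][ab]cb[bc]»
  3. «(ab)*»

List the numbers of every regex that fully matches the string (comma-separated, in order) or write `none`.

2

1 → no match — must end with `a`
2 → match
3 → no match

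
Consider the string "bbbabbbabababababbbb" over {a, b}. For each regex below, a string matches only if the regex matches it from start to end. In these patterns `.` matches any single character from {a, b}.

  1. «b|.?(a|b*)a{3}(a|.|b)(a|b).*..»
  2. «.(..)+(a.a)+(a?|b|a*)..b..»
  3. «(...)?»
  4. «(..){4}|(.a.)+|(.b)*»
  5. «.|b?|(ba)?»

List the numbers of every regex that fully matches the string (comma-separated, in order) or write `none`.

2

1 → no match
2 → match
3 → no match
4 → no match
5 → no match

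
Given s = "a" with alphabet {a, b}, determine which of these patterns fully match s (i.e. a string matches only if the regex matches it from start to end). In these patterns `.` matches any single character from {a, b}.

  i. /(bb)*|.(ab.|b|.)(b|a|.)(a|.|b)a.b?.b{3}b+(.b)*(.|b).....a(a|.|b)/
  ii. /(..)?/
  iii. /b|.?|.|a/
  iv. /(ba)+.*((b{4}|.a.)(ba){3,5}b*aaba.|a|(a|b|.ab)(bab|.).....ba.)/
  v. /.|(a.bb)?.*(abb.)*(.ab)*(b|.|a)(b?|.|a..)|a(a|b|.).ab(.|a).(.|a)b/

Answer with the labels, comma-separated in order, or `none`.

i → no match
ii → no match
iii → match
iv → no match — must start with "ba"
v → match

iii, v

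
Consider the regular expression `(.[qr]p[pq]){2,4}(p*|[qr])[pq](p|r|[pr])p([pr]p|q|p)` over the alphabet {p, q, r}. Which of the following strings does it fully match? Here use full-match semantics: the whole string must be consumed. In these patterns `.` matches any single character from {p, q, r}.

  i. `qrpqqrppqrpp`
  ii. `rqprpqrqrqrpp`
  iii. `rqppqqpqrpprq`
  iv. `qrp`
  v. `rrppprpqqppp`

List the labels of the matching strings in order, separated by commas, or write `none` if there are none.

i, v

i. `qrpqqrppqrpp` → match
ii → no match
iii → no match
iv. `qrp` → no match
v. `rrppprpqqppp` → match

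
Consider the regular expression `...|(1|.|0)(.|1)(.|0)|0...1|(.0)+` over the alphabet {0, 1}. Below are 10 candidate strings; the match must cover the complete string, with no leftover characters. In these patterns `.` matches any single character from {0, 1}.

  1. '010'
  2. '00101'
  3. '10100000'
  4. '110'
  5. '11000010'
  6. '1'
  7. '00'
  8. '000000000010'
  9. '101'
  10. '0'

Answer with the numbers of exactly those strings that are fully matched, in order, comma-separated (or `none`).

1. '010' → match
2. '00101' → match
3. '10100000' → match
4. '110' → match
5. '11000010' → no match
6. '1' → no match
7. '00' → match
8. '000000000010' → match
9. '101' → match
10. '0' → no match

1, 2, 3, 4, 7, 8, 9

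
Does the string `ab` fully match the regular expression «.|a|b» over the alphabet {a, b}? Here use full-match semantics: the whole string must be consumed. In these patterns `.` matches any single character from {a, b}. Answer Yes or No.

No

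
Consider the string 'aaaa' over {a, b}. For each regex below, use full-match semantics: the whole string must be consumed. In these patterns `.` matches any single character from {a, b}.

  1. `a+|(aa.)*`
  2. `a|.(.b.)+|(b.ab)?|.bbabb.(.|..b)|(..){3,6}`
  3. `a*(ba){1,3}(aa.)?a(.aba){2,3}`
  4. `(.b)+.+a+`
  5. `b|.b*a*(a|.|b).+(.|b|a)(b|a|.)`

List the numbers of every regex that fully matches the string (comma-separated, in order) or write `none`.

1 → match
2 → no match
3 → no match — must end with 'aba'
4 → no match
5 → no match

1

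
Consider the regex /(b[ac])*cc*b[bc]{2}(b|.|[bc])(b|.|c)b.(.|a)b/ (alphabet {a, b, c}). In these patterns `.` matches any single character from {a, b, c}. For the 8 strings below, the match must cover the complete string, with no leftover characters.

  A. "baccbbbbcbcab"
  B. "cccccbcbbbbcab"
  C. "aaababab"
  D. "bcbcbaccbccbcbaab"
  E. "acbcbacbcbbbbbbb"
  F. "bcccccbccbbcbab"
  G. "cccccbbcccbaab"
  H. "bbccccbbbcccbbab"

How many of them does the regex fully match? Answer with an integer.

A → match
B → match
C. "aaababab" → no match
D → match
E → no match
F → no match
G → match
H → no match
Total matched: 4

4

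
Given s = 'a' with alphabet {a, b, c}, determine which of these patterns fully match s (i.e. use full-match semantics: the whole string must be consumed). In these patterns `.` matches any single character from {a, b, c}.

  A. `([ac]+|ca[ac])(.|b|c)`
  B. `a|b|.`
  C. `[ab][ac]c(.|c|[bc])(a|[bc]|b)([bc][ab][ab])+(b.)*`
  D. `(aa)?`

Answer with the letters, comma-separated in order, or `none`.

B

A → no match
B → match
C → no match
D → no match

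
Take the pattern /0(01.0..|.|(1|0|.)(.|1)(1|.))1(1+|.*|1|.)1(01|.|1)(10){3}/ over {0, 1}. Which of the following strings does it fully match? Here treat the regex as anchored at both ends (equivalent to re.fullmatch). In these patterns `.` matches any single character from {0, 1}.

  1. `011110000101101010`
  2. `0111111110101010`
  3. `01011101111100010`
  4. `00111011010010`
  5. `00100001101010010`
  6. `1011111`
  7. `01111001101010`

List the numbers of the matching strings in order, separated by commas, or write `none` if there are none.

1, 2

1 → match
2 → match
3 → no match
4 → no match
5 → no match
6 → no match — must start with `0`
7 → no match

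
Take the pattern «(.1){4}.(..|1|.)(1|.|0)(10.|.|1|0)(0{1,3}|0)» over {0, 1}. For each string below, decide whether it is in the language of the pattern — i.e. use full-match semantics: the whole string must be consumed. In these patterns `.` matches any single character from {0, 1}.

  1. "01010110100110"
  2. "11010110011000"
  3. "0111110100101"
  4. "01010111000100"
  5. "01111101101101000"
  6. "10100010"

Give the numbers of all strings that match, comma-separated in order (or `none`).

1 → no match
2 → no match
3 → no match — must end with "0"
4 → match
5 → match
6 → no match

4, 5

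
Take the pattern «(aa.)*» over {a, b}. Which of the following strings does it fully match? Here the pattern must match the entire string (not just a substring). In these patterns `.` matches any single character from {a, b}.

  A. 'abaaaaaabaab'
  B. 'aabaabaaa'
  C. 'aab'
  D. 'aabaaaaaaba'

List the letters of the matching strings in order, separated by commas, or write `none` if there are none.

A → no match
B → match
C → match
D → no match

B, C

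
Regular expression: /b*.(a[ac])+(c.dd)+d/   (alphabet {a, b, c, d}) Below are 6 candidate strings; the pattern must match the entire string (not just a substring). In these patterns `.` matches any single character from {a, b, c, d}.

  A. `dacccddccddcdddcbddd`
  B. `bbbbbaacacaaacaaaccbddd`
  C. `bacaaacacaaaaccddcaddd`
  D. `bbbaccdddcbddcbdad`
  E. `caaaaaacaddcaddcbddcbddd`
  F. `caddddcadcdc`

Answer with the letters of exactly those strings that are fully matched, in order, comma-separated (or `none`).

A → match
B → match
C → match
D → no match — must end with `ddd`
E → match
F → no match — must end with `ddd`

A, B, C, E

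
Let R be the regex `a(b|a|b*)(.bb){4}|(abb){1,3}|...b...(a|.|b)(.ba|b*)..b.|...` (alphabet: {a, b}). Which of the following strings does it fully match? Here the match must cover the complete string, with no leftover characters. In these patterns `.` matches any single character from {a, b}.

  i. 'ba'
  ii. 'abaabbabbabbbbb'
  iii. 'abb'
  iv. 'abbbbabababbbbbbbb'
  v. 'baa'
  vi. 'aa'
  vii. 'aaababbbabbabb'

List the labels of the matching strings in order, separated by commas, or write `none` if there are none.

iii, v

i → no match
ii → no match
iii → match
iv → no match
v → match
vi → no match
vii → no match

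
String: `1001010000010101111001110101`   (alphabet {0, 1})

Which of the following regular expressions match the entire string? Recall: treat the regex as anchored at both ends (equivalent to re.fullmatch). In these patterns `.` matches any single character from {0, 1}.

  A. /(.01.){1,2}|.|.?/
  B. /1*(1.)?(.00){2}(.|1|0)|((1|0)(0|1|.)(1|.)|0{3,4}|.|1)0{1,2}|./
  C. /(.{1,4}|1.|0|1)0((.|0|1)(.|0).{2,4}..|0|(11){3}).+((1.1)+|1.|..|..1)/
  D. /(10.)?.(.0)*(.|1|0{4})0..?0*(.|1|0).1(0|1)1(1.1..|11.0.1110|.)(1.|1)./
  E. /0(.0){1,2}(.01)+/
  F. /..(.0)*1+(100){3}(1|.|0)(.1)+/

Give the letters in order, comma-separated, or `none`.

A → no match
B → no match
C → match
D → match
E → no match — must start with `0`
F → no match

C, D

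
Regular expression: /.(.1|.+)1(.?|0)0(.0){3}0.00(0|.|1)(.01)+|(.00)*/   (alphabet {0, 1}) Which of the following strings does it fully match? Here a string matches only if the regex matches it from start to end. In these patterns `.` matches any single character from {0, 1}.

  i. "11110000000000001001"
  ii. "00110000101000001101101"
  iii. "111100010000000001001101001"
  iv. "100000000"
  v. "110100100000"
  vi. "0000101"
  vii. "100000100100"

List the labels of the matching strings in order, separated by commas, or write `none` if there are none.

i → match
ii → match
iii → match
iv → match
v → no match
vi → no match
vii → match

i, ii, iii, iv, vii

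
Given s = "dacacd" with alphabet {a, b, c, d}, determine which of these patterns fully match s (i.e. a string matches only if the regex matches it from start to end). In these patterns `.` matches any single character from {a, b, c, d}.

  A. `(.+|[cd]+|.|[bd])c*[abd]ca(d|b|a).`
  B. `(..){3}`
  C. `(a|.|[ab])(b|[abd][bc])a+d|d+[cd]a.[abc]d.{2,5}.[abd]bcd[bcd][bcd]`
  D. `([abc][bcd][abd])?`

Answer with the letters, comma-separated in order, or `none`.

A → no match
B → match
C → no match
D → no match

B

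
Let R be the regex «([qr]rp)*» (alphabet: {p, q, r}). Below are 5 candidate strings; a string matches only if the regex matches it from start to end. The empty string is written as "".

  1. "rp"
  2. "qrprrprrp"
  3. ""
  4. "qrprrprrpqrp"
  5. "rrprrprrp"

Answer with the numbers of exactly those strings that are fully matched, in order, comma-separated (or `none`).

1 → no match
2 → match
3 → match
4 → match
5 → match

2, 3, 4, 5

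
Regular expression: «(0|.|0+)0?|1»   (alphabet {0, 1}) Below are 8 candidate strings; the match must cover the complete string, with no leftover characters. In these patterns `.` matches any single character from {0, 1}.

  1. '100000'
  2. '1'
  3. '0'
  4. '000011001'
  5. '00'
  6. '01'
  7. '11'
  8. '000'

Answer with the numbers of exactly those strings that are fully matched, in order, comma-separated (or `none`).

2, 3, 5, 8

1 → no match
2 → match
3 → match
4 → no match
5 → match
6 → no match
7 → no match
8 → match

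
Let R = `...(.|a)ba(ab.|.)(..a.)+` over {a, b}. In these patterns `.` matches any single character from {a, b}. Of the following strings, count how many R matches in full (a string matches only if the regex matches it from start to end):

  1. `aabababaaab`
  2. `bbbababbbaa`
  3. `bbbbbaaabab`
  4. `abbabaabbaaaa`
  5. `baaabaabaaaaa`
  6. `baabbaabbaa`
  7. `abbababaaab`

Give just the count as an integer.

7

1. `aabababaaab` → match
2. `bbbababbbaa` → match
3. `bbbbbaaabab` → match
4 → match
5 → match
6. `baabbaabbaa` → match
7. `abbababaaab` → match
Total matched: 7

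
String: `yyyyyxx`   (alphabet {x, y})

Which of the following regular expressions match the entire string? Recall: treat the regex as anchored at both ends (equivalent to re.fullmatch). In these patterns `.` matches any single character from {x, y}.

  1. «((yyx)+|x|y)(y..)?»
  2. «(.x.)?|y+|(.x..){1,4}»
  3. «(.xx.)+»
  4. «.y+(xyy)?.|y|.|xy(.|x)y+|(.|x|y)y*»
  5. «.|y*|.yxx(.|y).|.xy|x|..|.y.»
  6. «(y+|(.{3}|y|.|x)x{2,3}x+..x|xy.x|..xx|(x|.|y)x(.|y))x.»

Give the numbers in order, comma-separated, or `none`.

6

1 → no match
2 → no match
3 → no match
4 → no match
5 → no match
6 → match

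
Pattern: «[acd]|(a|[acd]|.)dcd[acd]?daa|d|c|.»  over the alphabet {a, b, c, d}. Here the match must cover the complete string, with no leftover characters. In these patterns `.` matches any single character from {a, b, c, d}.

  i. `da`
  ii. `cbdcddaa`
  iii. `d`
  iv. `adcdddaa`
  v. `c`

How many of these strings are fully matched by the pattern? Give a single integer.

i → no match
ii → no match
iii → match
iv → match
v → match
Total matched: 3

3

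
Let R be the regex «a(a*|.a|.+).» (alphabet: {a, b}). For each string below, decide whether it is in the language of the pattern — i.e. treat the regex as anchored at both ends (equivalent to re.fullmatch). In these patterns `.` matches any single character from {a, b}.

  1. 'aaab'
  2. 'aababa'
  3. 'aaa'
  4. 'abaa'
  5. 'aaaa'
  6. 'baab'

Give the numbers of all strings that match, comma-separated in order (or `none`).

1, 2, 3, 4, 5

1. 'aaab' → match
2. 'aababa' → match
3. 'aaa' → match
4. 'abaa' → match
5. 'aaaa' → match
6. 'baab' → no match — must start with 'a'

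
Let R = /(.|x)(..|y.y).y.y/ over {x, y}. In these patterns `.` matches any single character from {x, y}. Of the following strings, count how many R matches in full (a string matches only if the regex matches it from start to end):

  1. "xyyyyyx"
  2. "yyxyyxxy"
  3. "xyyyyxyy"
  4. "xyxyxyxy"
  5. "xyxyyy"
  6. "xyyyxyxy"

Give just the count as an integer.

2

1 → no match — must end with "y"
2 → no match
3 → no match
4 → match
5 → no match
6 → match
Total matched: 2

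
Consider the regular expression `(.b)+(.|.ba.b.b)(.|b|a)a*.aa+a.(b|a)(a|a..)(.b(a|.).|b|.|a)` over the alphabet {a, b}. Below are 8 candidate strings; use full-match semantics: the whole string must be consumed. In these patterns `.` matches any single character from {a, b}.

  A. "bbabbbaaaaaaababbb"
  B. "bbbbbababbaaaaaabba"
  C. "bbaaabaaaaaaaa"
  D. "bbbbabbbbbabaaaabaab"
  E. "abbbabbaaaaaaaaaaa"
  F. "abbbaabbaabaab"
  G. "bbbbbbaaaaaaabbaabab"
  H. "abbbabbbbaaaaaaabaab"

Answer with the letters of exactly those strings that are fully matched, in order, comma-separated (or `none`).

A, C, D, E, G, H

A → match
B → no match
C → match
D → match
E → match
F → no match
G → match
H → match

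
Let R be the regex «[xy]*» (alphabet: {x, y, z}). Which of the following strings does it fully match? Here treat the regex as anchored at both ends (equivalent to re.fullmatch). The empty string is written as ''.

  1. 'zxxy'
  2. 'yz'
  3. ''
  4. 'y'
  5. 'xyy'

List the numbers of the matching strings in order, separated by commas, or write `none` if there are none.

3, 4, 5

1 → no match
2 → no match
3 → match
4 → match
5 → match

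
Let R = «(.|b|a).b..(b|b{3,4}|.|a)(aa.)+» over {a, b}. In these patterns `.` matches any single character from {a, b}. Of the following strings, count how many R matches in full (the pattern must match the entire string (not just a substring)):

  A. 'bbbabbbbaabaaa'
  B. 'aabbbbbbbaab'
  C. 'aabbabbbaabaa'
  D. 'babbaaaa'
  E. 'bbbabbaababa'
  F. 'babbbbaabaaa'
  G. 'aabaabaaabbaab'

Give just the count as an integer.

A → match
B → match
C → no match
D → no match
E → no match
F → match
G → no match
Total matched: 3

3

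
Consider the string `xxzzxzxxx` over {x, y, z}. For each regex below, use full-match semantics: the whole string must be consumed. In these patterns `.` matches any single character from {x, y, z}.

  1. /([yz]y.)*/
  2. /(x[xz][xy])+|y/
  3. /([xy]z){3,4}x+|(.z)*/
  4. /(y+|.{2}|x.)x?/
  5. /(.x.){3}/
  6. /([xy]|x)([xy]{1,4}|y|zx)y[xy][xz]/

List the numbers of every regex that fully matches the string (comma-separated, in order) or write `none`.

1 → no match
2 → no match
3 → no match
4 → no match
5 → match
6 → no match

5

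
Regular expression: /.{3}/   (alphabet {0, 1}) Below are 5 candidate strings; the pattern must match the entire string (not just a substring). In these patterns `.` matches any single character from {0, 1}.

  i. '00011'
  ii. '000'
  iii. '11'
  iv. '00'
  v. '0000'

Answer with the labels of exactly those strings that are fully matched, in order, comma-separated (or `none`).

ii

i → no match
ii → match
iii → no match
iv → no match
v → no match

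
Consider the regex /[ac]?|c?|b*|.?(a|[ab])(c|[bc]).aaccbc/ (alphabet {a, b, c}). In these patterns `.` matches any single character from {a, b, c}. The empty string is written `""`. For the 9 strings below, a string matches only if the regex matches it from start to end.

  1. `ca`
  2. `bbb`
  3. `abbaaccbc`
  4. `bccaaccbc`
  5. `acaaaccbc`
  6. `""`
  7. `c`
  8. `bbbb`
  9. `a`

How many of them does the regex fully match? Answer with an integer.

8

1 → no match
2 → match
3 → match
4 → match
5 → match
6 → match
7 → match
8 → match
9 → match
Total matched: 8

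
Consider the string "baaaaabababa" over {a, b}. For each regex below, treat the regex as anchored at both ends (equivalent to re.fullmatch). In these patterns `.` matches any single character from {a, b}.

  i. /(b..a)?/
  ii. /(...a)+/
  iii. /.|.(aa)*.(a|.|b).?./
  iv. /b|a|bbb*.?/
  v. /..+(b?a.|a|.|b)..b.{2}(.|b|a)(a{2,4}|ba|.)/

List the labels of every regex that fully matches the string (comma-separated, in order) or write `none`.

i → no match
ii → match
iii → no match
iv → no match
v → match

ii, v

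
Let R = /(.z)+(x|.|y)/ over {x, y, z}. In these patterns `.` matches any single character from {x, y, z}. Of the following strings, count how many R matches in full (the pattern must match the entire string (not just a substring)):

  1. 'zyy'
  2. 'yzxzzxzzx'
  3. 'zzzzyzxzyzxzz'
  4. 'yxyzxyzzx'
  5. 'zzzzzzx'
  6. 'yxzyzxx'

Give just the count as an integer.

2

1 → no match
2 → no match
3 → match
4 → no match
5 → match
6 → no match
Total matched: 2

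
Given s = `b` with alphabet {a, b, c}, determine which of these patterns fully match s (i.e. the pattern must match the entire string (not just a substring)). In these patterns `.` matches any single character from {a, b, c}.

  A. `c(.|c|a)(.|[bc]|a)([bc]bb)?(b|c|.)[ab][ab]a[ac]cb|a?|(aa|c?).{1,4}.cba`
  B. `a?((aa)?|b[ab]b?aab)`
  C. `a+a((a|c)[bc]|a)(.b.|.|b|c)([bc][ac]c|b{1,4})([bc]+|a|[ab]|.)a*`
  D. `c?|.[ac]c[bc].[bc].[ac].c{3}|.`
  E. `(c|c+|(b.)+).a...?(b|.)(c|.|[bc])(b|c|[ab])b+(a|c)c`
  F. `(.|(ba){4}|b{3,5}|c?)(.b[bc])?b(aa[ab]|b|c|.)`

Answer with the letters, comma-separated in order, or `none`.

D

A → no match
B → no match
C → no match — must start with `a`
D → match
E → no match — must end with `c`
F → no match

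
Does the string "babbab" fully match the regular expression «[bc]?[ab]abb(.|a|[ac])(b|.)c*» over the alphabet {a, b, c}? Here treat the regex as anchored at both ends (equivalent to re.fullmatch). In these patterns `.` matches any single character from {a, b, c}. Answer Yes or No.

Yes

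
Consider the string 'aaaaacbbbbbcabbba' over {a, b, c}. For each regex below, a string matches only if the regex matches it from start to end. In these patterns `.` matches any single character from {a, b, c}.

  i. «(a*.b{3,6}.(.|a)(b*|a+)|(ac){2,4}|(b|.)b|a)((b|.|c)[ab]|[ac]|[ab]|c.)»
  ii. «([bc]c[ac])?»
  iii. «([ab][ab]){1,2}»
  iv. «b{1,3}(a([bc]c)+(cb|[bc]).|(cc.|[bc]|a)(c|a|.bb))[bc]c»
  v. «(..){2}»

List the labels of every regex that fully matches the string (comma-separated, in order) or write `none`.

i → match
ii → no match
iii → no match
iv → no match — must start with 'b'
v → no match

i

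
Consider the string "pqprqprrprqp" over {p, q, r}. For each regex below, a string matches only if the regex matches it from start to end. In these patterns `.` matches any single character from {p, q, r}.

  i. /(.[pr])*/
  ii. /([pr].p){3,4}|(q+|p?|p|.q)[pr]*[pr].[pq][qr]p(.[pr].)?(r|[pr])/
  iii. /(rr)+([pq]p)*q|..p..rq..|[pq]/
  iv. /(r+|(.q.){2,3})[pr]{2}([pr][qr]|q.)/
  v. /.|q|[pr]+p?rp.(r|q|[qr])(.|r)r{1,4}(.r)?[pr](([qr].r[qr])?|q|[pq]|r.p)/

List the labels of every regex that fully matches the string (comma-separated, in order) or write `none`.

ii

i → no match
ii → match
iii → no match
iv → no match
v → no match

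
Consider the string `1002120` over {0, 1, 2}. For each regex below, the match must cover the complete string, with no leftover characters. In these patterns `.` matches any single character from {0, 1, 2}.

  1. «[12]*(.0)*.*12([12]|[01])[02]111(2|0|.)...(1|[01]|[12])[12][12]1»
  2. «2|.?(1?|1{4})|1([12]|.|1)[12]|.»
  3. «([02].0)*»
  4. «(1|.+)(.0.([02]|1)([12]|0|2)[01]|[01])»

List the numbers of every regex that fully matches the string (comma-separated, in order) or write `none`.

4

1 → no match — must end with `1`
2 → no match
3 → no match
4 → match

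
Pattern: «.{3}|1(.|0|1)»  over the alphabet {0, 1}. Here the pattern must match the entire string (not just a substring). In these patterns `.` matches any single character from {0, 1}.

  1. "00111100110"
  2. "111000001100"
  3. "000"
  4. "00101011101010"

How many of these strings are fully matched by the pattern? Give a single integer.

1 → no match
2 → no match
3 → match
4 → no match
Total matched: 1

1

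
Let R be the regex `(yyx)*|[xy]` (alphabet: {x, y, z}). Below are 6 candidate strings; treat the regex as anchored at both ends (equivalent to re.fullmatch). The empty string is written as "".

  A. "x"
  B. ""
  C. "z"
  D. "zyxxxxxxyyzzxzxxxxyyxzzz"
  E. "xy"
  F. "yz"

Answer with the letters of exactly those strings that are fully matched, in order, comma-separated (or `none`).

A, B

A → match
B → match
C → no match
D → no match
E → no match
F → no match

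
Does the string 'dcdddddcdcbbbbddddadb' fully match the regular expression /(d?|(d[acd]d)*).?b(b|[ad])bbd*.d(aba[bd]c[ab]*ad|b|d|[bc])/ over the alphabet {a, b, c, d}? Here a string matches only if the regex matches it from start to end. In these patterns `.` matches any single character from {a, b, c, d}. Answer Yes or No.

Yes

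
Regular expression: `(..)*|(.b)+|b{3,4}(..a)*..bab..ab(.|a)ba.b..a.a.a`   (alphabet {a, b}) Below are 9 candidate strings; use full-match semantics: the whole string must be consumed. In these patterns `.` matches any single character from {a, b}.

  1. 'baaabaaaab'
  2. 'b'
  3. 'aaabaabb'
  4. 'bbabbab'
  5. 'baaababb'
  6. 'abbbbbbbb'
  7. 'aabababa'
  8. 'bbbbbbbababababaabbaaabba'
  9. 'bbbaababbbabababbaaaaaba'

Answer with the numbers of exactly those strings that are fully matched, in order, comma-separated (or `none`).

1, 3, 5, 7, 9

1 → match
2 → no match
3 → match
4 → no match
5 → match
6 → no match
7 → match
8 → no match
9 → match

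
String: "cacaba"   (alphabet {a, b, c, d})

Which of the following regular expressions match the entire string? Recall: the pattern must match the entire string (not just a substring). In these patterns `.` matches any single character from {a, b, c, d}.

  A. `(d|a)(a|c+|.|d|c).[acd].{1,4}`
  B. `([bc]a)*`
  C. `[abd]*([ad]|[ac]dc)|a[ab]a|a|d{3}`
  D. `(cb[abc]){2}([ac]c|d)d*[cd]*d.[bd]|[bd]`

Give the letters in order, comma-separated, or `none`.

B

A → no match
B → match
C → no match
D → no match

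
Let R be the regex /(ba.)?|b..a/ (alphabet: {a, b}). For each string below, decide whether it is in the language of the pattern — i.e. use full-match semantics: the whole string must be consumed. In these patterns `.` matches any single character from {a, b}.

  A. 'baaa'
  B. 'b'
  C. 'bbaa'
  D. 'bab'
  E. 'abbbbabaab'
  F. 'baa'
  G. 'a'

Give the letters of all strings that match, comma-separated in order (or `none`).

A, C, D, F

A. 'baaa' → match
B. 'b' → no match
C. 'bbaa' → match
D. 'bab' → match
E. 'abbbbabaab' → no match
F. 'baa' → match
G. 'a' → no match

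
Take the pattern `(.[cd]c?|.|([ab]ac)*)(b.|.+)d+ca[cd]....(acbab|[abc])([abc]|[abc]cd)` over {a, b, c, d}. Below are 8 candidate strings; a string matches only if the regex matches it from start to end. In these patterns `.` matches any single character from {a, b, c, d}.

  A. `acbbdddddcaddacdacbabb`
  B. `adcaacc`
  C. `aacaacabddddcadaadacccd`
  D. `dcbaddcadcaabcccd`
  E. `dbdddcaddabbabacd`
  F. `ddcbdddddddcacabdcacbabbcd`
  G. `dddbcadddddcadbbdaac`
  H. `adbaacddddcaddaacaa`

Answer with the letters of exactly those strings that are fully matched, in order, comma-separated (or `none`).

A → match
B. `adcaacc` → no match
C → match
D → match
E → no match
F → match
G → match
H → match

A, C, D, F, G, H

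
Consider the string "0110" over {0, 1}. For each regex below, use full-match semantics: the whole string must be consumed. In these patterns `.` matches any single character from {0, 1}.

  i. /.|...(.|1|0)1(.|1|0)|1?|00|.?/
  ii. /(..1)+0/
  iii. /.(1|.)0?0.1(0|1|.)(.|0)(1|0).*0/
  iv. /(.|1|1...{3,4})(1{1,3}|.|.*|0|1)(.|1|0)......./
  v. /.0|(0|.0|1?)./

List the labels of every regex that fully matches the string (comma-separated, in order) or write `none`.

i → no match
ii → match
iii → no match
iv → no match
v → no match

ii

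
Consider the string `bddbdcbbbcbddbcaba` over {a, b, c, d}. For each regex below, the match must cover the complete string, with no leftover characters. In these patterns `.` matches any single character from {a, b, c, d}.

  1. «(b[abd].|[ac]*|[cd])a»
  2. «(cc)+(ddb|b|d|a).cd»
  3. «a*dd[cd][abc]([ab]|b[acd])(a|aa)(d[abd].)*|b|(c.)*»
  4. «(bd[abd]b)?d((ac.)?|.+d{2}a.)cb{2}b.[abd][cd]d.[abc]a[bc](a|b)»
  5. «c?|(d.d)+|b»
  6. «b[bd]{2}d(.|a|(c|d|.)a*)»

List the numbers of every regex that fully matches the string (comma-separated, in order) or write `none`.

4

1 → no match
2 → no match — must start with `cc`
3 → no match
4 → match
5 → no match
6 → no match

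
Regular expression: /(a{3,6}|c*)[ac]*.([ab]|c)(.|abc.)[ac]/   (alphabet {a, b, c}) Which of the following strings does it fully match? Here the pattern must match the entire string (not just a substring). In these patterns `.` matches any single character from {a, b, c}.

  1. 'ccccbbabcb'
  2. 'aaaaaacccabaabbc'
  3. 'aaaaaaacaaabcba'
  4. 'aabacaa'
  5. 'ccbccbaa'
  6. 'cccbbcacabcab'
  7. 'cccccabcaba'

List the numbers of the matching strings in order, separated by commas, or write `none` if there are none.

1 → no match
2 → no match
3 → match
4 → no match
5 → no match
6 → no match
7 → no match

3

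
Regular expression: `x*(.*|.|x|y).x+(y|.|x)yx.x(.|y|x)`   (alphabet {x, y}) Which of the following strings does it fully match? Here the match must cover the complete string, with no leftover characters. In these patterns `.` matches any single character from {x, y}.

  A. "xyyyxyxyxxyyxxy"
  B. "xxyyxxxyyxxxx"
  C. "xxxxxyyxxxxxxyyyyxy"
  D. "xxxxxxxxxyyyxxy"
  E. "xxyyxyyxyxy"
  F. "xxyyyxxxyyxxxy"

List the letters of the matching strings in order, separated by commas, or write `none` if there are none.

B, E, F

A → no match
B → match
C → no match
D → no match
E → match
F → match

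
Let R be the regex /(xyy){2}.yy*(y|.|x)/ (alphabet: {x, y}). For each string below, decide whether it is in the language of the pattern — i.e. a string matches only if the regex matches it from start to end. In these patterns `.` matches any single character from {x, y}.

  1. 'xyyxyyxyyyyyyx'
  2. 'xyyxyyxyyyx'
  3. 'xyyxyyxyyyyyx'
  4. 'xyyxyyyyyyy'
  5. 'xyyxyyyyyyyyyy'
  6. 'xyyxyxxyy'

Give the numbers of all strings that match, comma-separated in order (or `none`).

1, 2, 3, 4, 5

1 → match
2 → match
3 → match
4 → match
5 → match
6 → no match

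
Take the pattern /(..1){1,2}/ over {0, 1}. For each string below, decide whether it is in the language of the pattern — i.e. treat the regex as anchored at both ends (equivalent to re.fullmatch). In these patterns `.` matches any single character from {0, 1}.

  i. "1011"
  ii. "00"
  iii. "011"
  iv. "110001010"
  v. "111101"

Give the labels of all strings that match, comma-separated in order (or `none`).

i → no match
ii → no match — must end with "1"
iii → match
iv → no match — must end with "1"
v → match

iii, v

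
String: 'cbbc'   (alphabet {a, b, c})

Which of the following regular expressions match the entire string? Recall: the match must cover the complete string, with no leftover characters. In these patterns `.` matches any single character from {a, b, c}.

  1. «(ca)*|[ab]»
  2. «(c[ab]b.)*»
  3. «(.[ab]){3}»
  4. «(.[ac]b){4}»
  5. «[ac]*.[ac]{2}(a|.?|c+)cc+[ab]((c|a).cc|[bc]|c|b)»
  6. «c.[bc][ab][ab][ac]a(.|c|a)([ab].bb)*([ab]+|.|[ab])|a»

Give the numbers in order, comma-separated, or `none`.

2

1 → no match
2 → match
3 → no match
4 → no match — must end with 'b'
5 → no match
6 → no match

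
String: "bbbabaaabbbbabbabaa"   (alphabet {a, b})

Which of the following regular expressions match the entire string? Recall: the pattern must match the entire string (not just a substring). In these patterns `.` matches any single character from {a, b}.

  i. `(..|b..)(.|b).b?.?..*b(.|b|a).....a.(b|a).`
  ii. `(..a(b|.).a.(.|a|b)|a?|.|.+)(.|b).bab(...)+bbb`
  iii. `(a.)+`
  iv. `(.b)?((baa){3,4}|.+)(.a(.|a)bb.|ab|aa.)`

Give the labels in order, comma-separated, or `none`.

i → match
ii → no match — must end with "bbb"
iii → no match — must start with "a"
iv → no match

i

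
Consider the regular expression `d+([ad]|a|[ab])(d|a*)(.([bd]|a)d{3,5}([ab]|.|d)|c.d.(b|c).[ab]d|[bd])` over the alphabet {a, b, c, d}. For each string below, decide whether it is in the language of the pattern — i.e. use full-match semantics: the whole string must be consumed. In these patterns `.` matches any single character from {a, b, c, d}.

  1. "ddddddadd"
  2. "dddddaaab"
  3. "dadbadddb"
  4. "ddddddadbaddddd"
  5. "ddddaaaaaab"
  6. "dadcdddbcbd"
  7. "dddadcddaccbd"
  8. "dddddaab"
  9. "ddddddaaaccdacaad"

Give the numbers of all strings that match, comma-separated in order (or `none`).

1, 2, 3, 4, 5, 6, 7, 8, 9

1 → match
2 → match
3 → match
4 → match
5 → match
6 → match
7 → match
8 → match
9 → match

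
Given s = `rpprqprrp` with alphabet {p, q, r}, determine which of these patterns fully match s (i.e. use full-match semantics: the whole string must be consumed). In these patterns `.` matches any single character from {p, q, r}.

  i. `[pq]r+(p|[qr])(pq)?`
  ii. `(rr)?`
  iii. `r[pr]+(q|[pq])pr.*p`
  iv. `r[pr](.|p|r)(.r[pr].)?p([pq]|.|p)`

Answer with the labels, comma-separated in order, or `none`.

i → no match
ii → no match
iii → match
iv → no match

iii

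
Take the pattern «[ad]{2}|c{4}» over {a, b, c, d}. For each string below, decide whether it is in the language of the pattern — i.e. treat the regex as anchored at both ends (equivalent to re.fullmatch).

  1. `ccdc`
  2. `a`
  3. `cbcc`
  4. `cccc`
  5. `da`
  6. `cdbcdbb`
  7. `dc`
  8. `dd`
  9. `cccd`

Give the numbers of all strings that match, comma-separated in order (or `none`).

1 → no match
2 → no match
3 → no match
4 → match
5 → match
6 → no match
7 → no match
8 → match
9 → no match

4, 5, 8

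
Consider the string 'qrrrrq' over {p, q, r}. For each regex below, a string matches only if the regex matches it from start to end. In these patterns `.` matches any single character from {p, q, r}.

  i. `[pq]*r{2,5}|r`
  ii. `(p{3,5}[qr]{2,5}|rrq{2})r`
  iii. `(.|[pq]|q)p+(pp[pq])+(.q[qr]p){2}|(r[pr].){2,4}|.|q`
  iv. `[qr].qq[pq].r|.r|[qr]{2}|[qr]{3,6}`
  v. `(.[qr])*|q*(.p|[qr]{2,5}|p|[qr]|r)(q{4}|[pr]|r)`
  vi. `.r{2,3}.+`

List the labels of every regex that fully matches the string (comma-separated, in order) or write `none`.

i → no match — must end with 'r'
ii → no match — must end with 'r'
iii → no match
iv → match
v → match
vi → match

iv, v, vi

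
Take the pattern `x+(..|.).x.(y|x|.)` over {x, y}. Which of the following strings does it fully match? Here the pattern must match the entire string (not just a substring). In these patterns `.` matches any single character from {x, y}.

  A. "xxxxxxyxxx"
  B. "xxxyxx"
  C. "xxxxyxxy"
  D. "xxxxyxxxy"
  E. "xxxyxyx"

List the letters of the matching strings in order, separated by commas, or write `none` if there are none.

A, C, D, E

A → match
B → no match
C → match
D → match
E → match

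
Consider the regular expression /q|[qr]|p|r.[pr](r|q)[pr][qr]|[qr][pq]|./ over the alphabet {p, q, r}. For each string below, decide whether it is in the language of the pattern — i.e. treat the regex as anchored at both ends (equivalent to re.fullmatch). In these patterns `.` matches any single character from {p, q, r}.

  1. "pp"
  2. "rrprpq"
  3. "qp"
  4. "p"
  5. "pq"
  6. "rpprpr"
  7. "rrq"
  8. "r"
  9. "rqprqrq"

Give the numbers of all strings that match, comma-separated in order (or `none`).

2, 3, 4, 6, 8

1 → no match
2 → match
3 → match
4 → match
5 → no match
6 → match
7 → no match
8 → match
9 → no match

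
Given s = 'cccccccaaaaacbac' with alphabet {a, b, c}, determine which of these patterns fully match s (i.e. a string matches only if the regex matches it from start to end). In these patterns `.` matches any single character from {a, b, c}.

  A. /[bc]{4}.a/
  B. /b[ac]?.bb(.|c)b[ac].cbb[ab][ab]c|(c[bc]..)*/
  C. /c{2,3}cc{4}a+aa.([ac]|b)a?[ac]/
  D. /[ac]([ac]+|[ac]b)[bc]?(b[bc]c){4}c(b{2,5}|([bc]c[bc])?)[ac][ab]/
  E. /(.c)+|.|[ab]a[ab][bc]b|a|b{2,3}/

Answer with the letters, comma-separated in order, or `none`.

A → no match — must end with 'a'
B → no match
C → match
D → no match
E → no match

C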